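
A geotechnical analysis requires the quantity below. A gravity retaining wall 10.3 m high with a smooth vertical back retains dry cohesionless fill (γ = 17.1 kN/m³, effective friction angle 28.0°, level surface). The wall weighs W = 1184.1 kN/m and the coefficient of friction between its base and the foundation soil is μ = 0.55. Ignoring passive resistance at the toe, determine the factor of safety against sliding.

K_a = tan²(45° − 28.0°/2) = 0.3610.
P_a = ½K_aγH² = 0.5×0.3610×17.1×10.3² = 327.5 kN/m, acting at H/3 = 3.433 m above the base.
FS_sliding = μW / P_a = 0.55×1184.1 / 327.5 = 1.989.

1.99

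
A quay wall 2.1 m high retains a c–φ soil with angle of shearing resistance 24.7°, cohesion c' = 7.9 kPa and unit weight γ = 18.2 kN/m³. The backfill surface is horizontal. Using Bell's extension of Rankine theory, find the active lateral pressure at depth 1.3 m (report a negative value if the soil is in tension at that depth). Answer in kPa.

K_a = (1 − sin φ)/(1 + sin φ) = 0.4106.
σ_a = K_a γ z − 2c√K_a = 0.4106×18.2×1.3 − 2×7.9×0.6408 = -0.4099 kPa.

-0.410 kPa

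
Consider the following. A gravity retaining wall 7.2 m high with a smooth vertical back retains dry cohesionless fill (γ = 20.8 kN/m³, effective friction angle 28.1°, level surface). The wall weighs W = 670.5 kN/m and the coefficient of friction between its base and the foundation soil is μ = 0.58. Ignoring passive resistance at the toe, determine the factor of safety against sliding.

K_a = tan²(45° − 28.1°/2) = 0.3596.
P_a = ½K_aγH² = 0.5×0.3596×20.8×7.2² = 193.9 kN/m, acting at H/3 = 2.400 m above the base.
FS_sliding = μW / P_a = 0.58×670.5 / 193.9 = 2.006.

2.01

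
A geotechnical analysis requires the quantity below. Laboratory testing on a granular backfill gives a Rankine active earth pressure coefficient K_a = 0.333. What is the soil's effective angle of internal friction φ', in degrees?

K_a = tan²(45° − φ/2) ⇒ 45° − φ/2 = arctan(√0.333) = 29.99°.
φ = 2(45° − 29.99°) = 30.02°.

30.0°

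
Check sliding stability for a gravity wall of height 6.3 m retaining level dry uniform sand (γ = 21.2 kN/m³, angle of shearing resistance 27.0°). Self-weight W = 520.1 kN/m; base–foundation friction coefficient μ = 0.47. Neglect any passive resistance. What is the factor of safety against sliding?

K_a = tan²(45° − 27.0°/2) = 0.3755.
P_a = ½K_aγH² = 0.5×0.3755×21.2×6.3² = 158.0 kN/m, acting at H/3 = 2.100 m above the base.
FS_sliding = μW / P_a = 0.47×520.1 / 158.0 = 1.547.

1.55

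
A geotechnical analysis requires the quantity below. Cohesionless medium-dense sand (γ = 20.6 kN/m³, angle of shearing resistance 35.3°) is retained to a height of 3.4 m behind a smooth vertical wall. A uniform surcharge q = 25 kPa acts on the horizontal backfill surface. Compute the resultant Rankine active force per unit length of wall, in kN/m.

K_a = tan²(45° − φ/2) = 0.2675.
Soil triangle: ½ K_a γ H² = 0.5×0.2675×20.6×3.4² = 31.86 kN/m.
Surcharge rectangle: K_a q H = 0.2675×25×3.4 = 22.74 kN/m.
Total = 31.86 + 22.74 = 54.60 kN/m.

54.6 kN/m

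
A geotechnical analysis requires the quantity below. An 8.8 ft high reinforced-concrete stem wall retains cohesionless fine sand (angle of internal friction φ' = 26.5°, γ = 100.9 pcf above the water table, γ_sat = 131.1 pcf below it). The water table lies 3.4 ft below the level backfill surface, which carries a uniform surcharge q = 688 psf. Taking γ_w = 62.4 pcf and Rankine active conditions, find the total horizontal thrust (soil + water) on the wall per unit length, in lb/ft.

4540 lb/ft

K_a = tan²(45° − φ/2) = 0.3829.
γ' = 131.1 − 62.4 = 68.70 pcf. h₂ = H − d_w = 5.4 ft.
σ'_h: at surface K_a·q = 263.5; at WT K_a(q+γd_w) = 394.8; at base K_a(q+γd_w+γ'h₂) = 536.9 psf.
P₁ = ½(263.5+394.8)×3.4 = 1119; P₂ = ½(394.8+536.9)×5.4 = 2516; P_w = ½γ_w h₂² = 909.8.
Total = 1119+2516+909.8 = 4545 lb/ft.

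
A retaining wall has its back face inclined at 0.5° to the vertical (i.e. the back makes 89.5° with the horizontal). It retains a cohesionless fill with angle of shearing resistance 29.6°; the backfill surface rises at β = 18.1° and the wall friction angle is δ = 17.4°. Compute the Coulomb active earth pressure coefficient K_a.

K_a = sin²(α+φ) / [sin²α · sin(α−δ) · (1 + √{sin(φ+δ)sin(φ−β) / (sin(α−δ)sin(α+β))})²].
With α = 89.5°, φ = 29.6°, δ = 17.4°, β = 18.1°: K_a = 0.4088.

0.409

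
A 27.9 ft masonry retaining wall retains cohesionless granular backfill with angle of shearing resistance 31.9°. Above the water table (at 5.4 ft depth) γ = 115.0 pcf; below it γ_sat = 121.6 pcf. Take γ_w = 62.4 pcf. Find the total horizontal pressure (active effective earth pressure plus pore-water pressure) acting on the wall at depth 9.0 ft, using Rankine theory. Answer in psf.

482 psf

K_a = (1 − sin φ)/(1 + sin φ) = 0.3085.
γ' = 121.6 − 62.4 = 59.20 pcf.
Effective vertical stress at 9.0 ft: σ'_v = 115.0×5.4 + 59.20×3.60 = 834.1 psf.
σ'_h = K_a σ'_v = 0.3085 × 834.1 = 257.3 psf; u = γ_w × 3.60 = 224.6 psf.
Total σ_h = 257.3 + 224.6 = 482.0 psf.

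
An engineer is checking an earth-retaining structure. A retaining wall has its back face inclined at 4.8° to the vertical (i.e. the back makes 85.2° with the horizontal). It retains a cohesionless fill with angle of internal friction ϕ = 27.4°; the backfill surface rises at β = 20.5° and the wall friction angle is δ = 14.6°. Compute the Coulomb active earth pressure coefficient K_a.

K_a = sin²(α+φ) / [sin²α · sin(α−δ) · (1 + √{sin(φ+δ)sin(φ−β) / (sin(α−δ)sin(α+β))})²].
With α = 85.2°, φ = 27.4°, δ = 14.6°, β = 20.5°: K_a = 0.5405.

0.541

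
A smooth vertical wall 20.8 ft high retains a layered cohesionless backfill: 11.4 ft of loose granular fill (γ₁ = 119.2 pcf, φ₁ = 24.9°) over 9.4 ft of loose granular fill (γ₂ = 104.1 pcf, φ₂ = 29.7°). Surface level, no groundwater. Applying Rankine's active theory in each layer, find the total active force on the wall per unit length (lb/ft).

9020 lb/ft

K_a1 = tan²(45°−24.9°/2) = 0.4074; K_a2 = tan²(45°−29.7°/2) = 0.3374.
Layer 1: σ at base = K_a1 γ₁ h₁ = 553.6 psf; P₁ = ½×553.6×11.4 = 3156.
Layer 2: σ_v at top = γ₁h₁ = 1359; σ_h top = K_a2×1359 = 458.5; σ_h base = K_a2×(1359+104.1×9.4) = 788.6.
P₂ = ½(458.5+788.6)×9.4 = 5861. Total P_a = 3156+5861 = 9017 lb/ft.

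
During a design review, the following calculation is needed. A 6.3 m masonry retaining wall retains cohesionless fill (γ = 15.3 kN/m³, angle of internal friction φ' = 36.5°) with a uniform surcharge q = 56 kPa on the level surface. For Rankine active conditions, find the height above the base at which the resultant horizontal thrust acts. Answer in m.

2.66 m

K_a = 0.2541.
Triangular part P₁ = ½K_aγH² = 77.14 at H/3 = 2.100 m; rectangular part P₂ = K_a q H = 89.63 at H/2 = 3.150 m.
ȳ = (P₁·2.100 + P₂·3.150)/(P₁+P₂) = 2.664 m.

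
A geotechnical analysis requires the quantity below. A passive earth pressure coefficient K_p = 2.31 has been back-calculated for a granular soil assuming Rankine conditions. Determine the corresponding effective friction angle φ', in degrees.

K_p = (1+sin φ)/(1−sin φ) ⇒ sin φ = (K_p − 1)/(K_p + 1) = 0.3958.
φ = arcsin(0.3958) = 23.31°.

23.3°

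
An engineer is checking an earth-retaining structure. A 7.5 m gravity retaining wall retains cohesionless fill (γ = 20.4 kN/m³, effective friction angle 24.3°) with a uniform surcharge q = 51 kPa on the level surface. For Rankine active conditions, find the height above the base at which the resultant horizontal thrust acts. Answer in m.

3.00 m

K_a = 0.4169.
Triangular part P₁ = ½K_aγH² = 239.2 at H/3 = 2.500 m; rectangular part P₂ = K_a q H = 159.5 at H/2 = 3.750 m.
ȳ = (P₁·2.500 + P₂·3.750)/(P₁+P₂) = 3.000 m.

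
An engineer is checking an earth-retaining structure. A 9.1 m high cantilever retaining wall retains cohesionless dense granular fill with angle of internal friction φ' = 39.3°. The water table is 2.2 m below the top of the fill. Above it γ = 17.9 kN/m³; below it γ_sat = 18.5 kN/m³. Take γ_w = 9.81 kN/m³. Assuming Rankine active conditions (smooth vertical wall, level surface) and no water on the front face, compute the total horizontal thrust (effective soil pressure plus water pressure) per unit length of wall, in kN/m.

351 kN/m

K_a = tan²(45° − φ/2) = 0.2245.
γ' = 18.5 − 9.81 = 8.690 kN/m³. Depth below WT = 6.9 m.
σ'_h at WT = K_a γ d_w = 8.839 kPa; at base = 8.839 + K_a γ' × 6.9 = 22.30 kPa.
P₁ (0–2.2 m) = ½×8.839×2.2 = 9.723. P₂ (2.2–9.1 m) = ½(8.839+22.30)×6.9 = 107.4.
P_w = ½ γ_w h₂² = 0.5×9.81×6.9² = 233.5. Total = 9.723+107.4+233.5 = 350.7 kN/m.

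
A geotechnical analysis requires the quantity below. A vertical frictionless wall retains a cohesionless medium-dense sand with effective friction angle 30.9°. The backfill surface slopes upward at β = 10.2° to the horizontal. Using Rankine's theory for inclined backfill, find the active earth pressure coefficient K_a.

0.337

K_a = cos β · (cos β − √(cos²β − cos²φ)) / (cos β + √(cos²β − cos²φ)).
cos β = 0.9842, cos φ = 0.8581, √(cos²β − cos²φ) = 0.4820.
K_a = 0.9842 × (0.9842 − 0.4820)/(0.9842 + 0.4820) = 0.3371.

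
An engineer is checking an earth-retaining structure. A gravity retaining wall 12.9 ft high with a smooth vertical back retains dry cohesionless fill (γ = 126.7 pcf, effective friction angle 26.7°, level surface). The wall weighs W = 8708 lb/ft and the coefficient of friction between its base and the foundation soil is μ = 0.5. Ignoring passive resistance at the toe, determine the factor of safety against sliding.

K_a = tan²(45° − 26.7°/2) = 0.3800.
P_a = ½K_aγH² = 0.5×0.3800×126.7×12.9² = 4006 lb/ft, acting at H/3 = 4.300 ft above the base.
FS_sliding = μW / P_a = 0.5×8708 / 4006 = 1.087.

1.09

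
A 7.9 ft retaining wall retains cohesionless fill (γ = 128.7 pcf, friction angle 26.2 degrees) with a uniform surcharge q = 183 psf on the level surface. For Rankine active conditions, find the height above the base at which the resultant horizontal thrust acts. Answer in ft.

2.98 ft

K_a = 0.3874.
Triangular part P₁ = ½K_aγH² = 1556 at H/3 = 2.633 ft; rectangular part P₂ = K_a q H = 560.1 at H/2 = 3.950 ft.
ȳ = (P₁·2.633 + P₂·3.950)/(P₁+P₂) = 2.982 ft.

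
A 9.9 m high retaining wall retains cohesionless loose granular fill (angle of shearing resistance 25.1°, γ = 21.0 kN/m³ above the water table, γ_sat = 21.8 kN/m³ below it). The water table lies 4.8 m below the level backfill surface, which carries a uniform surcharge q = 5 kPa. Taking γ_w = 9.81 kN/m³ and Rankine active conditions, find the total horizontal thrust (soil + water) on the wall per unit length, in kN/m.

K_a = tan²(45° − φ/2) = 0.4043.
γ' = 21.8 − 9.81 = 11.99 kN/m³. h₂ = H − d_w = 5.1 m.
σ'_h: at surface K_a·q = 2.021; at WT K_a(q+γd_w) = 42.77; at base K_a(q+γd_w+γ'h₂) = 67.50 kPa.
P₁ = ½(2.021+42.77)×4.8 = 107.5; P₂ = ½(42.77+67.50)×5.1 = 281.2; P_w = ½γ_w h₂² = 127.6.
Total = 107.5+281.2+127.6 = 516.3 kN/m.

516 kN/m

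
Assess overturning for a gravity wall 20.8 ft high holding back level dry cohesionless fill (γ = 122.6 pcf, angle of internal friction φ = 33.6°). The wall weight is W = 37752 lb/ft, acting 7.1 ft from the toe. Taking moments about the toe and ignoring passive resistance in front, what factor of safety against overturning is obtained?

K_a = tan²(45° − 33.6°/2) = 0.2875.
P_a = ½K_aγH² = 0.5×0.2875×122.6×20.8² = 7625 lb/ft, acting at H/3 = 6.933 ft above the base.
Overturning moment M_o = P_a × H/3 = 7625 × 6.933 = 52870.
Resisting moment M_r = W × 7.1 = 37752 × 7.1 = 268000.
FS_overturning = M_r/M_o = 268000/52870 = 5.070.

5.07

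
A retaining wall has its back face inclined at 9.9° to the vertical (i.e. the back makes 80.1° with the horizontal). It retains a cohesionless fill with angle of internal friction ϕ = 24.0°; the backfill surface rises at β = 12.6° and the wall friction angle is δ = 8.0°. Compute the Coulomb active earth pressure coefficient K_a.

0.574

K_a = sin²(α+φ) / [sin²α · sin(α−δ) · (1 + √{sin(φ+δ)sin(φ−β) / (sin(α−δ)sin(α+β))})²].
With α = 80.1°, φ = 24.0°, δ = 8.0°, β = 12.6°: K_a = 0.5742.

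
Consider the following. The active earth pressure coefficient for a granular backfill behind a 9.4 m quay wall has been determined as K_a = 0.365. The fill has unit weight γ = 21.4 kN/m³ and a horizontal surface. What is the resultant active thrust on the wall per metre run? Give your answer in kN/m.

P = ½ K_a γ H² = 0.5 × 0.365 × 21.4 × 9.4² = 345.1 kN/m.

345 kN/m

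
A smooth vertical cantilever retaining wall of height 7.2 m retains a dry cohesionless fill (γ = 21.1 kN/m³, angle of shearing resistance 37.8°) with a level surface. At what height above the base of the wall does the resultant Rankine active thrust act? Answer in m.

K_a = 0.2400.
The pressure distribution is triangular, so the resultant acts at H/3 above the base = 7.2/3 = 2.400 m.

2.40 m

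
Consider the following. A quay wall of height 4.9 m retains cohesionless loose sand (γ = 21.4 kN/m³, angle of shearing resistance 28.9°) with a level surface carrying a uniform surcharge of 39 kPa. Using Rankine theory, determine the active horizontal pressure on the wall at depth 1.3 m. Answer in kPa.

K_a = (1 − sin φ)/(1 + sin φ) = 0.3484.
σ_v = γz + q = 21.4 × 1.3 + 39 = 66.82 kPa.
σ_h = K_a σ_v = 0.3484 × 66.82 = 23.28 kPa.

23.3 kPa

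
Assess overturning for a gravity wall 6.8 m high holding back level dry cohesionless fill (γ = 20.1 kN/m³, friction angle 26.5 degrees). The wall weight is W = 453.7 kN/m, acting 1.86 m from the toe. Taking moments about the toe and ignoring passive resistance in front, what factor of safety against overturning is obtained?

K_a = tan²(45° − 26.5°/2) = 0.3829.
P_a = ½K_aγH² = 0.5×0.3829×20.1×6.8² = 178.0 kN/m, acting at H/3 = 2.267 m above the base.
Overturning moment M_o = P_a × H/3 = 178.0 × 2.267 = 403.4.
Resisting moment M_r = W × 1.86 = 453.7 × 1.86 = 843.9.
FS_overturning = M_r/M_o = 843.9/403.4 = 2.092.

2.09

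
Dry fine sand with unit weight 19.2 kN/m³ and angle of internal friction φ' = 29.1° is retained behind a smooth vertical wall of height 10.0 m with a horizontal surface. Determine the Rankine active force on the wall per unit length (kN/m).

K_a = tan²(45° − φ/2) = 0.3456.
P_a = ½ K_a γ H² = 0.5 × 0.3456 × 19.2 × 10.0² = 331.8 kN/m.

332 kN/m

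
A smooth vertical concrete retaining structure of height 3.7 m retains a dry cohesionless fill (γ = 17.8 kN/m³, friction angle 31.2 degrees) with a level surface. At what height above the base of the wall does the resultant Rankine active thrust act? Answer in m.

K_a = 0.3175.
The pressure distribution is triangular, so the resultant acts at H/3 above the base = 3.7/3 = 1.233 m.

1.23 m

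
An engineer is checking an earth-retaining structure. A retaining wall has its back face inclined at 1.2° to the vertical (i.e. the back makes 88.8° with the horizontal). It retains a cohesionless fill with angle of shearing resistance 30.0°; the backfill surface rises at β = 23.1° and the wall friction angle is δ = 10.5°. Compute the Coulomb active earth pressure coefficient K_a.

K_a = sin²(α+φ) / [sin²α · sin(α−δ) · (1 + √{sin(φ+δ)sin(φ−β) / (sin(α−δ)sin(α+β))})²].
With α = 88.8°, φ = 30.0°, δ = 10.5°, β = 23.1°: K_a = 0.4692.

0.469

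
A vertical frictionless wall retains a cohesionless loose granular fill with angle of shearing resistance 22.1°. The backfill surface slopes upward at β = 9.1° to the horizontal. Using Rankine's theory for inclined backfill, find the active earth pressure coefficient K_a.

0.480

K_a = cos β · (cos β − √(cos²β − cos²φ)) / (cos β + √(cos²β − cos²φ)).
cos β = 0.9874, cos φ = 0.9265, √(cos²β − cos²φ) = 0.3414.
K_a = 0.9874 × (0.9874 − 0.3414)/(0.9874 + 0.3414) = 0.4801.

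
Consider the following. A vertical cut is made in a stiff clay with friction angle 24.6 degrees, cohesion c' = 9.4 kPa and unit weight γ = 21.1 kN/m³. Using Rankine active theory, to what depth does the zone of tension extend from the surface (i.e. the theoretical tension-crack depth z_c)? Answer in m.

1.39 m

K_a = tan²(45° − 24.6°/2) = 0.4121; √K_a = 0.6420.
The active pressure is zero where K_a γ z = 2c√K_a, so z_c = 2c/(γ√K_a) = 2×9.4/(21.1×0.6420) = 1.388 m.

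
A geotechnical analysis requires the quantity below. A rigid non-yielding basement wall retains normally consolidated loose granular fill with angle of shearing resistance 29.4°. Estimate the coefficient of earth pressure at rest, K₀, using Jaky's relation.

0.509

K₀ = 1 − sin φ' = 1 − sin 29.4° = 0.5091.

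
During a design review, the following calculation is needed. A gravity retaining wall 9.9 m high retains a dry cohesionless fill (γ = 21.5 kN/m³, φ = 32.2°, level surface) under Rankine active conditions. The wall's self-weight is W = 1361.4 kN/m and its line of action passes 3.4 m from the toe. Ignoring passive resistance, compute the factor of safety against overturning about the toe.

4.37

K_a = tan²(45° − 32.2°/2) = 0.3047.
P_a = ½K_aγH² = 0.5×0.3047×21.5×9.9² = 321.1 kN/m, acting at H/3 = 3.300 m above the base.
Overturning moment M_o = P_a × H/3 = 321.1 × 3.300 = 1060.
Resisting moment M_r = W × 3.4 = 1361.4 × 3.4 = 4629.
FS_overturning = M_r/M_o = 4629/1060 = 4.369.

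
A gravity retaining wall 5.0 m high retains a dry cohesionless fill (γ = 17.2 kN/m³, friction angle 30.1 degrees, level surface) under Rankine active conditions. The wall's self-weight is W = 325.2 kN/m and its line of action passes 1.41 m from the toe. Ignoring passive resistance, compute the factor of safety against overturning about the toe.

3.85

K_a = tan²(45° − 30.1°/2) = 0.3320.
P_a = ½K_aγH² = 0.5×0.3320×17.2×5.0² = 71.38 kN/m, acting at H/3 = 1.667 m above the base.
Overturning moment M_o = P_a × H/3 = 71.38 × 1.667 = 119.0.
Resisting moment M_r = W × 1.41 = 325.2 × 1.41 = 458.5.
FS_overturning = M_r/M_o = 458.5/119.0 = 3.854.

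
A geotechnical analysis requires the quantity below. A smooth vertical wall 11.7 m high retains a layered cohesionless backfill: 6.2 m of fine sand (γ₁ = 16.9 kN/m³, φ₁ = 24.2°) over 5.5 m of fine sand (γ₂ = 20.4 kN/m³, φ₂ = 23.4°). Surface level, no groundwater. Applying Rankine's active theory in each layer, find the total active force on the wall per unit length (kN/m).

K_a1 = tan²(45°−24.2°/2) = 0.4185; K_a2 = tan²(45°−23.4°/2) = 0.4315.
Layer 1: σ at base = K_a1 γ₁ h₁ = 43.85 kPa; P₁ = ½×43.85×6.2 = 135.9.
Layer 2: σ_v at top = γ₁h₁ = 104.8; σ_h top = K_a2×104.8 = 45.21; σ_h base = K_a2×(104.8+20.4×5.5) = 93.62.
P₂ = ½(45.21+93.62)×5.5 = 381.8. Total P_a = 135.9+381.8 = 517.7 kN/m.

518 kN/m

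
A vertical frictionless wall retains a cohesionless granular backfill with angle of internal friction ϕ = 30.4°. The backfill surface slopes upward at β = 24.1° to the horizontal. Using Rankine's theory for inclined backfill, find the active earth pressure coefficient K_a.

0.463

K_a = cos β · (cos β − √(cos²β − cos²φ)) / (cos β + √(cos²β − cos²φ)).
cos β = 0.9128, cos φ = 0.8625, √(cos²β − cos²φ) = 0.2989.
K_a = 0.9128 × (0.9128 − 0.2989)/(0.9128 + 0.2989) = 0.4625.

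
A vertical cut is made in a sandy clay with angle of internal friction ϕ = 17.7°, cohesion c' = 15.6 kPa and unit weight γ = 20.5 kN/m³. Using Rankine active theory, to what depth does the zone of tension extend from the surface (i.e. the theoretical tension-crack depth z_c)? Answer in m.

2.08 m

K_a = tan²(45° − 17.7°/2) = 0.5337; √K_a = 0.7306.
The active pressure is zero where K_a γ z = 2c√K_a, so z_c = 2c/(γ√K_a) = 2×15.6/(20.5×0.7306) = 2.083 m.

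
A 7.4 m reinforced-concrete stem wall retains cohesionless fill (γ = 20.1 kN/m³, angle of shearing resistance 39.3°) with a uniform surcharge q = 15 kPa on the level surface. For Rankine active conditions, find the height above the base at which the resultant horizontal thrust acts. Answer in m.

K_a = 0.2245.
Triangular part P₁ = ½K_aγH² = 123.5 at H/3 = 2.467 m; rectangular part P₂ = K_a q H = 24.91 at H/2 = 3.700 m.
ȳ = (P₁·2.467 + P₂·3.700)/(P₁+P₂) = 2.674 m.

2.67 m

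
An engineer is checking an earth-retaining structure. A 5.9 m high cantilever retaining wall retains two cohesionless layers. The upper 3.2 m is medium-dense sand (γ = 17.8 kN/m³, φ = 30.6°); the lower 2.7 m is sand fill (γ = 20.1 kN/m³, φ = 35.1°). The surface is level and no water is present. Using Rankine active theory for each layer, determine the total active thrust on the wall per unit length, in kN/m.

K_a1 = tan²(45°−30.6°/2) = 0.3253; K_a2 = tan²(45°−35.1°/2) = 0.2698.
Layer 1: σ at base = K_a1 γ₁ h₁ = 18.53 kPa; P₁ = ½×18.53×3.2 = 29.65.
Layer 2: σ_v at top = γ₁h₁ = 56.96; σ_h top = K_a2×56.96 = 15.37; σ_h base = K_a2×(56.96+20.1×2.7) = 30.01.
P₂ = ½(15.37+30.01)×2.7 = 61.27. Total P_a = 29.65+61.27 = 90.92 kN/m.

90.9 kN/m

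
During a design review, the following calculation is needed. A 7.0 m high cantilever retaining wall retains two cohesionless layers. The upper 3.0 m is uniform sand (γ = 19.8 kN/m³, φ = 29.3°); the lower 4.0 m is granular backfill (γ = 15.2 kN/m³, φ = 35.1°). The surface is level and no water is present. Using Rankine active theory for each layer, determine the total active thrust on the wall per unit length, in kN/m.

K_a1 = tan²(45°−29.3°/2) = 0.3428; K_a2 = tan²(45°−35.1°/2) = 0.2698.
Layer 1: σ at base = K_a1 γ₁ h₁ = 20.36 kPa; P₁ = ½×20.36×3.0 = 30.55.
Layer 2: σ_v at top = γ₁h₁ = 59.40; σ_h top = K_a2×59.40 = 16.03; σ_h base = K_a2×(59.40+15.2×4.0) = 32.43.
P₂ = ½(16.03+32.43)×4.0 = 96.93. Total P_a = 30.55+96.93 = 127.5 kN/m.

127 kN/m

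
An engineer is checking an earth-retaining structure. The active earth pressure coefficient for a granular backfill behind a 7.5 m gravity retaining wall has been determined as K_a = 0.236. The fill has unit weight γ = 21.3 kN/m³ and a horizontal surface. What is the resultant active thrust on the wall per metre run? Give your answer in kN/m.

141 kN/m

P = ½ K_a γ H² = 0.5 × 0.236 × 21.3 × 7.5² = 141.4 kN/m.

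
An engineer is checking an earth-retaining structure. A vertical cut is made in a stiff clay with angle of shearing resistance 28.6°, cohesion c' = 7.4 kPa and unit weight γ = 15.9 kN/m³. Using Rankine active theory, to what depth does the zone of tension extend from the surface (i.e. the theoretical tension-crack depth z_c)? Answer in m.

1.57 m

K_a = tan²(45° − 28.6°/2) = 0.3525; √K_a = 0.5938.
The active pressure is zero where K_a γ z = 2c√K_a, so z_c = 2c/(γ√K_a) = 2×7.4/(15.9×0.5938) = 1.568 m.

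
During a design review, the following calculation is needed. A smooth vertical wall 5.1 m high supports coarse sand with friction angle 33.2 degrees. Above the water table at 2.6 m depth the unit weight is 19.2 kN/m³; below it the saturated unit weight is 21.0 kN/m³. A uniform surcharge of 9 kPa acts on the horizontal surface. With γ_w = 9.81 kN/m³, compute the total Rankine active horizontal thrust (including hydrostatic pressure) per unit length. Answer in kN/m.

110 kN/m

K_a = tan²(45° − φ/2) = 0.2924.
γ' = 21.0 − 9.81 = 11.19 kN/m³. h₂ = H − d_w = 2.5 m.
σ'_h: at surface K_a·q = 2.631; at WT K_a(q+γd_w) = 17.23; at base K_a(q+γd_w+γ'h₂) = 25.40 kPa.
P₁ = ½(2.631+17.23)×2.6 = 25.81; P₂ = ½(17.23+25.40)×2.5 = 53.29; P_w = ½γ_w h₂² = 30.66.
Total = 25.81+53.29+30.66 = 109.8 kN/m.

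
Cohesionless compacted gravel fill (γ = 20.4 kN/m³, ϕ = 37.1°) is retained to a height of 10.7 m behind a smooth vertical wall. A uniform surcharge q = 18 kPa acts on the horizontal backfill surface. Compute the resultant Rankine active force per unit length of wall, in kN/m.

337 kN/m

K_a = tan²(45° − φ/2) = 0.2475.
Soil triangle: ½ K_a γ H² = 0.5×0.2475×20.4×10.7² = 289.0 kN/m.
Surcharge rectangle: K_a q H = 0.2475×18×10.7 = 47.67 kN/m.
Total = 289.0 + 47.67 = 336.7 kN/m.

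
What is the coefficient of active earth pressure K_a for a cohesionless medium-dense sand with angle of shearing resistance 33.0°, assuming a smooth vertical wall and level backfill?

K_a = (1 − sin φ)/(1 + sin φ) = (1 − sin 33.0°)/(1 + sin 33.0°) = 0.2948.

0.295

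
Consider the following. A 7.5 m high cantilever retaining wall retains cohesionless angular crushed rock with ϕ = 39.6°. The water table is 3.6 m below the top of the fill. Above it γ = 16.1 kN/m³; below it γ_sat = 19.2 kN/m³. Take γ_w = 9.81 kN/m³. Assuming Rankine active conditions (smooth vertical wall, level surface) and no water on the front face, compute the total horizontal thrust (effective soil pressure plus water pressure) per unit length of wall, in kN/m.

164 kN/m

K_a = tan²(45° − φ/2) = 0.2214.
γ' = 19.2 − 9.81 = 9.390 kN/m³. Depth below WT = 3.9 m.
σ'_h at WT = K_a γ d_w = 12.83 kPa; at base = 12.83 + K_a γ' × 3.9 = 20.94 kPa.
P₁ (0–3.6 m) = ½×12.83×3.6 = 23.10. P₂ (3.6–7.5 m) = ½(12.83+20.94)×3.9 = 65.87.
P_w = ½ γ_w h₂² = 0.5×9.81×3.9² = 74.61. Total = 23.10+65.87+74.61 = 163.6 kN/m.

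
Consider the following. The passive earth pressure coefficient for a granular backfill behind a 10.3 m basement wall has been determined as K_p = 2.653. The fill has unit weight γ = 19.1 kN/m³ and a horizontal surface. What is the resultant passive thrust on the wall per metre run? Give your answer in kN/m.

P = ½ K_p γ H² = 0.5 × 2.653 × 19.1 × 10.3² = 2688 kN/m.

2690 kN/m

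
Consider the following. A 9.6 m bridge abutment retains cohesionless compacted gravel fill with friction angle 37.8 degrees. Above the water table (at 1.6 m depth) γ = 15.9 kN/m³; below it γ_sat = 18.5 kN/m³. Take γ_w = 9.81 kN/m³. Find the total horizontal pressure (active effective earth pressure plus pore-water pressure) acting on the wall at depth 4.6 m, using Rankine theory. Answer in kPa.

K_a = (1 − sin φ)/(1 + sin φ) = 0.2400.
γ' = 18.5 − 9.81 = 8.690 kN/m³.
Effective vertical stress at 4.6 m: σ'_v = 15.9×1.6 + 8.690×3.00 = 51.51 kPa.
σ'_h = K_a σ'_v = 0.2400 × 51.51 = 12.36 kPa; u = γ_w × 3.00 = 29.43 kPa.
Total σ_h = 12.36 + 29.43 = 41.79 kPa.

41.8 kPa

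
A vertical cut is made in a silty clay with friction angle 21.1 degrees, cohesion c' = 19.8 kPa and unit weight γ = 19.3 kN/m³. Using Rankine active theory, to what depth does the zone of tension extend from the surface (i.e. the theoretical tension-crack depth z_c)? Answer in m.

K_a = tan²(45° − 21.1°/2) = 0.4706; √K_a = 0.6860.
The active pressure is zero where K_a γ z = 2c√K_a, so z_c = 2c/(γ√K_a) = 2×19.8/(19.3×0.6860) = 2.991 m.

2.99 m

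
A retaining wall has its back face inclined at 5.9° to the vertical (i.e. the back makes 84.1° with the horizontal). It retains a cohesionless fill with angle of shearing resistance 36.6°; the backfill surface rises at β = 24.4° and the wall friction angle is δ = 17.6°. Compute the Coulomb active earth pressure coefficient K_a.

K_a = sin²(α+φ) / [sin²α · sin(α−δ) · (1 + √{sin(φ+δ)sin(φ−β) / (sin(α−δ)sin(α+β))})²].
With α = 84.1°, φ = 36.6°, δ = 17.6°, β = 24.4°: K_a = 0.3908.

0.391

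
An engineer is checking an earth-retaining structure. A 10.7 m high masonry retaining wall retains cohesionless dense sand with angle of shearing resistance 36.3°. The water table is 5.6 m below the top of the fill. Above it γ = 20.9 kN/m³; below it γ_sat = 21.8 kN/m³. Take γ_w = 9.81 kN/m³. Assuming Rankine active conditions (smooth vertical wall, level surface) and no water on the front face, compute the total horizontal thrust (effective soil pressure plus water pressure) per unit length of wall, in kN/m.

K_a = tan²(45° − φ/2) = 0.2563.
γ' = 21.8 − 9.81 = 11.99 kN/m³. Depth below WT = 5.1 m.
σ'_h at WT = K_a γ d_w = 29.99 kPa; at base = 29.99 + K_a γ' × 5.1 = 45.66 kPa.
P₁ (0–5.6 m) = ½×29.99×5.6 = 83.98. P₂ (5.6–10.7 m) = ½(29.99+45.66)×5.1 = 192.9.
P_w = ½ γ_w h₂² = 0.5×9.81×5.1² = 127.6. Total = 83.98+192.9+127.6 = 404.5 kN/m.

404 kN/m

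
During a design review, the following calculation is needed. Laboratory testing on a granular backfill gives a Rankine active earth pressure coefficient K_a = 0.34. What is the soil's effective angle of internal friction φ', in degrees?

K_a = tan²(45° − φ/2) ⇒ 45° − φ/2 = arctan(√0.34) = 30.25°.
φ = 2(45° − 30.25°) = 29.51°.

29.5°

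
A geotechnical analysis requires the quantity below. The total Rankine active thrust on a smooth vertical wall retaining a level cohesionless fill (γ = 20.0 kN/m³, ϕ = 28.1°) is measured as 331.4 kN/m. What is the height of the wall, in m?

9.60 m

K_a = 0.3596. P_a = ½ K_a γ H² ⇒ H = √(2P_a/(K_a γ)).
H = √(2×331.4/(0.3596×20.0)) = 9.600 m.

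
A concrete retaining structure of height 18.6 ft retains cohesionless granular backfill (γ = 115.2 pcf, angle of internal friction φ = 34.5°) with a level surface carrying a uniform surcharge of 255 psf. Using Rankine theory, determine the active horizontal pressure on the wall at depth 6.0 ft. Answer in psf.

262 psf

K_a = (1 − sin φ)/(1 + sin φ) = 0.2768.
σ_v = γz + q = 115.2 × 6.0 + 255 = 946.2 psf.
σ_h = K_a σ_v = 0.2768 × 946.2 = 261.9 psf.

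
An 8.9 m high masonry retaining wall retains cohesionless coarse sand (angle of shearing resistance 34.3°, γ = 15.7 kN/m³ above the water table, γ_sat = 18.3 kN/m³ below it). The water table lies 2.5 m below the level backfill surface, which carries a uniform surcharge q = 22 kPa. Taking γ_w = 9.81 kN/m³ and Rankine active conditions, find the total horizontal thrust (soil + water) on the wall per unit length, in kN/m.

K_a = tan²(45° − φ/2) = 0.2792.
γ' = 18.3 − 9.81 = 8.490 kN/m³. h₂ = H − d_w = 6.4 m.
σ'_h: at surface K_a·q = 6.142; at WT K_a(q+γd_w) = 17.10; at base K_a(q+γd_w+γ'h₂) = 32.27 kPa.
P₁ = ½(6.142+17.10)×2.5 = 29.05; P₂ = ½(17.10+32.27)×6.4 = 158.0; P_w = ½γ_w h₂² = 200.9.
Total = 29.05+158.0+200.9 = 387.9 kN/m.

388 kN/m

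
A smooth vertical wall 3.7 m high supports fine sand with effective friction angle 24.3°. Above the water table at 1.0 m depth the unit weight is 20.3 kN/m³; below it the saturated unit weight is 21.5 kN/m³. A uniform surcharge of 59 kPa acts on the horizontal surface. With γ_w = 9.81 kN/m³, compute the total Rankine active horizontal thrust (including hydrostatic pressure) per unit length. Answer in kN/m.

172 kN/m

K_a = tan²(45° − φ/2) = 0.4169.
γ' = 21.5 − 9.81 = 11.69 kN/m³. h₂ = H − d_w = 2.7 m.
σ'_h: at surface K_a·q = 24.60; at WT K_a(q+γd_w) = 33.06; at base K_a(q+γd_w+γ'h₂) = 46.22 kPa.
P₁ = ½(24.60+33.06)×1.0 = 28.83; P₂ = ½(33.06+46.22)×2.7 = 107.0; P_w = ½γ_w h₂² = 35.76.
Total = 28.83+107.0+35.76 = 171.6 kN/m.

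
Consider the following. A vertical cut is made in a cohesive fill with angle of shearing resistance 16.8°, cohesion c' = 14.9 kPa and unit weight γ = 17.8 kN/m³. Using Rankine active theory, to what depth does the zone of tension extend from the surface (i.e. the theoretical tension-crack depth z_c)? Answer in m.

K_a = tan²(45° − 16.8°/2) = 0.5516; √K_a = 0.7427.
The active pressure is zero where K_a γ z = 2c√K_a, so z_c = 2c/(γ√K_a) = 2×14.9/(17.8×0.7427) = 2.254 m.

2.25 m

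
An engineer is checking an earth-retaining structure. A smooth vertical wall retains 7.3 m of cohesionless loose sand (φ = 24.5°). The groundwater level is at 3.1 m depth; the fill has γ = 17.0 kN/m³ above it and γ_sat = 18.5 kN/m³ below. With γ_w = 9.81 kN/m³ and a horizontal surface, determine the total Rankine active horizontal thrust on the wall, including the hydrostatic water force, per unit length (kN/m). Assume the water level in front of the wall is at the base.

244 kN/m

K_a = tan²(45° − φ/2) = 0.4137.
γ' = 18.5 − 9.81 = 8.690 kN/m³. Depth below WT = 4.2 m.
σ'_h at WT = K_a γ d_w = 21.80 kPa; at base = 21.80 + K_a γ' × 4.2 = 36.90 kPa.
P₁ (0–3.1 m) = ½×21.80×3.1 = 33.80. P₂ (3.1–7.3 m) = ½(21.80+36.90)×4.2 = 123.3.
P_w = ½ γ_w h₂² = 0.5×9.81×4.2² = 86.52. Total = 33.80+123.3+86.52 = 243.6 kN/m.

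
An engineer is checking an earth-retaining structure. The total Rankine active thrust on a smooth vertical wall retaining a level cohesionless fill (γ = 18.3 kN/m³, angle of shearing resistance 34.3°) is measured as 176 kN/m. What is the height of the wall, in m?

K_a = 0.2792. P_a = ½ K_a γ H² ⇒ H = √(2P_a/(K_a γ)).
H = √(2×176/(0.2792×18.3)) = 8.301 m.

8.30 m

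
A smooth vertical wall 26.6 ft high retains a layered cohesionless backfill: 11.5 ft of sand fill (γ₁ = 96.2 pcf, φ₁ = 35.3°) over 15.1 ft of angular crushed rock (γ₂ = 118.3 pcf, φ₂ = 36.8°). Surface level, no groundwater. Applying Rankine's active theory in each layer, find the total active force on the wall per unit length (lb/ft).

K_a1 = tan²(45°−35.3°/2) = 0.2675; K_a2 = tan²(45°−36.8°/2) = 0.2508.
Layer 1: σ at base = K_a1 γ₁ h₁ = 296.0 psf; P₁ = ½×296.0×11.5 = 1702.
Layer 2: σ_v at top = γ₁h₁ = 1106; σ_h top = K_a2×1106 = 277.4; σ_h base = K_a2×(1106+118.3×15.1) = 725.4.
P₂ = ½(277.4+725.4)×15.1 = 7571. Total P_a = 1702+7571 = 9273 lb/ft.

9270 lb/ft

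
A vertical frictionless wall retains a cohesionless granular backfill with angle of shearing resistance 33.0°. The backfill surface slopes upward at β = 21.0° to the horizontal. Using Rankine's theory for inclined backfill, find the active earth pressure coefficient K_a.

0.364

K_a = cos β · (cos β − √(cos²β − cos²φ)) / (cos β + √(cos²β − cos²φ)).
cos β = 0.9336, cos φ = 0.8387, √(cos²β − cos²φ) = 0.4101.
K_a = 0.9336 × (0.9336 − 0.4101)/(0.9336 + 0.4101) = 0.3637.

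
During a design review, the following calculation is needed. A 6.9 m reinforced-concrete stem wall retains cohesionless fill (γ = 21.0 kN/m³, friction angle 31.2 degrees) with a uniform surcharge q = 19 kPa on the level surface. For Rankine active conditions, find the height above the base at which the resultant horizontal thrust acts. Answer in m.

K_a = 0.3175.
Triangular part P₁ = ½K_aγH² = 158.7 at H/3 = 2.300 m; rectangular part P₂ = K_a q H = 41.62 at H/2 = 3.450 m.
ȳ = (P₁·2.300 + P₂·3.450)/(P₁+P₂) = 2.539 m.

2.54 m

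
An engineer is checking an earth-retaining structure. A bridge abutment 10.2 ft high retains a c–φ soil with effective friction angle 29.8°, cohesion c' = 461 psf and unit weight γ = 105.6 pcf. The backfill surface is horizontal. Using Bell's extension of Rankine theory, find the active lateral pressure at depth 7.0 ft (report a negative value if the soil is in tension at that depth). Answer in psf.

K_a = (1 − sin φ)/(1 + sin φ) = 0.3360.
σ_a = K_a γ z − 2c√K_a = 0.3360×105.6×7.0 − 2×461×0.5797 = -286.1 psf.

-286 psf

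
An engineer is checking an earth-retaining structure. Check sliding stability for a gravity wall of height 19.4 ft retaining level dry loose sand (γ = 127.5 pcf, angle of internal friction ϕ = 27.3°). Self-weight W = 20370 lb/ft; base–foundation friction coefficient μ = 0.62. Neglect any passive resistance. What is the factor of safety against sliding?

K_a = tan²(45° − 27.3°/2) = 0.3711.
P_a = ½K_aγH² = 0.5×0.3711×127.5×19.4² = 8905 lb/ft, acting at H/3 = 6.467 ft above the base.
FS_sliding = μW / P_a = 0.62×20370 / 8905 = 1.418.

1.42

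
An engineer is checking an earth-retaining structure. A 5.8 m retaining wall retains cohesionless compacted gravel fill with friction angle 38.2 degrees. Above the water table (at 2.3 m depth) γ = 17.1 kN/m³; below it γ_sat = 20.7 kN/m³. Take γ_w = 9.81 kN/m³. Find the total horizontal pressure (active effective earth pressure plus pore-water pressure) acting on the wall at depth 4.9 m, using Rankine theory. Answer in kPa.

K_a = (1 − sin φ)/(1 + sin φ) = 0.2358.
γ' = 20.7 − 9.81 = 10.89 kN/m³.
Effective vertical stress at 4.9 m: σ'_v = 17.1×2.3 + 10.89×2.60 = 67.64 kPa.
σ'_h = K_a σ'_v = 0.2358 × 67.64 = 15.95 kPa; u = γ_w × 2.60 = 25.51 kPa.
Total σ_h = 15.95 + 25.51 = 41.46 kPa.

41.5 kPa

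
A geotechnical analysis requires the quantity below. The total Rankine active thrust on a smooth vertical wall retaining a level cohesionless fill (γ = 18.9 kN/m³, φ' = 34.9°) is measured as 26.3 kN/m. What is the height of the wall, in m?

K_a = 0.2721. P_a = ½ K_a γ H² ⇒ H = √(2P_a/(K_a γ)).
H = √(2×26.3/(0.2721×18.9)) = 3.198 m.

3.20 m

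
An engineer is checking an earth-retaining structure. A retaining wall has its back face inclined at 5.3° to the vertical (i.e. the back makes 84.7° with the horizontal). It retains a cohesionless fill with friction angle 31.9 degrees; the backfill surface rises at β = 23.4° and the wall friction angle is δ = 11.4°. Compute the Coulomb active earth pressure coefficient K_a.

0.473

K_a = sin²(α+φ) / [sin²α · sin(α−δ) · (1 + √{sin(φ+δ)sin(φ−β) / (sin(α−δ)sin(α+β))})²].
With α = 84.7°, φ = 31.9°, δ = 11.4°, β = 23.4°: K_a = 0.4733.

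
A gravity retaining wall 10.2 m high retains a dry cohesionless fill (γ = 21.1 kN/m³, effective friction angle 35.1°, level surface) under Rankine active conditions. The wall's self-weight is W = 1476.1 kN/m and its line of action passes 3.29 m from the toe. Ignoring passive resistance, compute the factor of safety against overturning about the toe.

4.82

K_a = tan²(45° − 35.1°/2) = 0.2698.
P_a = ½K_aγH² = 0.5×0.2698×21.1×10.2² = 296.2 kN/m, acting at H/3 = 3.400 m above the base.
Overturning moment M_o = P_a × H/3 = 296.2 × 3.400 = 1007.
Resisting moment M_r = W × 3.29 = 1476.1 × 3.29 = 4856.
FS_overturning = M_r/M_o = 4856/1007 = 4.823.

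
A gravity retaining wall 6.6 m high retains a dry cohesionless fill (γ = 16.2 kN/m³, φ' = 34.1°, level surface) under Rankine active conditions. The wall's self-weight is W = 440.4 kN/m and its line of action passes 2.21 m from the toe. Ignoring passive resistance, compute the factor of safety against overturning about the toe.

4.45

K_a = tan²(45° − 34.1°/2) = 0.2815.
P_a = ½K_aγH² = 0.5×0.2815×16.2×6.6² = 99.33 kN/m, acting at H/3 = 2.200 m above the base.
Overturning moment M_o = P_a × H/3 = 99.33 × 2.200 = 218.5.
Resisting moment M_r = W × 2.21 = 440.4 × 2.21 = 973.3.
FS_overturning = M_r/M_o = 973.3/218.5 = 4.454.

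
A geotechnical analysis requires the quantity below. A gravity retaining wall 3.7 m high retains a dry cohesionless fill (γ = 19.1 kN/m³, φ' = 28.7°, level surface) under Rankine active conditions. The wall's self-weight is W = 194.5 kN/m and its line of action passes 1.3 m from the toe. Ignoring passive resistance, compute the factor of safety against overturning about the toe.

4.47

K_a = tan²(45° − 28.7°/2) = 0.3511.
P_a = ½K_aγH² = 0.5×0.3511×19.1×3.7² = 45.91 kN/m, acting at H/3 = 1.233 m above the base.
Overturning moment M_o = P_a × H/3 = 45.91 × 1.233 = 56.62.
Resisting moment M_r = W × 1.3 = 194.5 × 1.3 = 252.9.
FS_overturning = M_r/M_o = 252.9/56.62 = 4.466.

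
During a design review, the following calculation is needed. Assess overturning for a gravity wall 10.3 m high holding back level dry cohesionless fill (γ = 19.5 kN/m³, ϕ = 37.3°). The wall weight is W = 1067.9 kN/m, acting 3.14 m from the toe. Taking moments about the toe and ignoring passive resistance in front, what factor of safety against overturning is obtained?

K_a = tan²(45° − 37.3°/2) = 0.2453.
P_a = ½K_aγH² = 0.5×0.2453×19.5×10.3² = 253.8 kN/m, acting at H/3 = 3.433 m above the base.
Overturning moment M_o = P_a × H/3 = 253.8 × 3.433 = 871.3.
Resisting moment M_r = W × 3.14 = 1067.9 × 3.14 = 3353.
FS_overturning = M_r/M_o = 3353/871.3 = 3.849.

3.85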